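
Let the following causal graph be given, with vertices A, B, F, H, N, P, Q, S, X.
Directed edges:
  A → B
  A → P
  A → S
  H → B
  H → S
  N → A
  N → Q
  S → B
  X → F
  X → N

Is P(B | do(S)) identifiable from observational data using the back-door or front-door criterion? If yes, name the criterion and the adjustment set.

desc(S)\{S}={B}; candidates ⊆ {A,F,H,N,P,Q,X}.
size 0: {}; under {} S still reaches {A,B,F,H,N,P,Q,X} ∋ B.
size 1: {A}, {F}, {H} …(+4); under {A} S still reaches {B,H} ∋ B.
{A,H}: S⊥B given {A,H} in G with S→· removed — back-door holds.
P(B|do(S)) = Σ_{A,H} P(B|S,A,H)·P(A,H).

P(B|do(S)): backdoor, adjust for {A, H}.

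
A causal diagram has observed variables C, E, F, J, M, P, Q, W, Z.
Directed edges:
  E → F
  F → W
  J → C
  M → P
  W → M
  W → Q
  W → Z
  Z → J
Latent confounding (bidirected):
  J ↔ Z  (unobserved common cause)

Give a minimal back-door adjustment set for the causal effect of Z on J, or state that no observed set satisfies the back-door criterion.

desc(Z)\{Z}={C,J}; candidates ⊆ {E,F,M,P,Q,W}.
Z↔J: latent back-door arc(s) into Z.
size 0: {}; under {} Z still reaches {C,E,F,J,M,P,Q,W} ∋ J.
size 1: {E}, {F}, {M} …(+3); under {E} Z still reaches {C,F,J,M,P,Q,W} ∋ J.
size 2: {E,F}, {E,M}, {E,P} …(+12); under {E,F} Z still reaches {C,J,M,P,Q,W} ∋ J.
Z↔J cannot be blocked by any observed set — no back-door set.

Z→J: no observed back-door set.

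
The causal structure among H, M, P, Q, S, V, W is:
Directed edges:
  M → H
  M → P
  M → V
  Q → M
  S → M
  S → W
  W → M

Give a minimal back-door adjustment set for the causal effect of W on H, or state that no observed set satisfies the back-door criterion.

desc(W)\{W}={H,M,P,V}; candidates ⊆ {Q,S}.
size 0: {}; under {} W still reaches {H,M,P,S,V} ∋ H.
{S}: W⊥H given {S} in G with W→· removed — back-door holds.

W→H: minimal back-door set {S}.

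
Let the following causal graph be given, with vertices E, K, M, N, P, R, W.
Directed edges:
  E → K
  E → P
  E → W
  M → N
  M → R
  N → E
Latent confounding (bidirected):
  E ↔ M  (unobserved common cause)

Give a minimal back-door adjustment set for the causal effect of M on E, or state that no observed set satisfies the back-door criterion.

M→E: no observed back-door set.

desc(M)\{M}={E,K,N,P,R,W}; candidates ⊆ {—}.
M↔E: latent back-door arc(s) into M.
size 0: {}; under {} M still reaches {E,K,P,W} ∋ E.
M↔E cannot be blocked by any observed set — no back-door set.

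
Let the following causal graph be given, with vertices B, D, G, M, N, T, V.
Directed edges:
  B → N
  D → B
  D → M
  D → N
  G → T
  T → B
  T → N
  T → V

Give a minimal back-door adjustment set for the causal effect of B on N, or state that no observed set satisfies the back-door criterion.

desc(B)\{B}={N}; candidates ⊆ {D,G,M,T,V}.
size 0: {}; under {} B still reaches {D,G,M,N,T,V} ∋ N.
size 1: {D}, {G}, {M} …(+2); under {D} B still reaches {G,N,T,V} ∋ N.
{D,T}: B⊥N given {D,T} in G with B→· removed — back-door holds.

B→N: minimal back-door set {D, T}.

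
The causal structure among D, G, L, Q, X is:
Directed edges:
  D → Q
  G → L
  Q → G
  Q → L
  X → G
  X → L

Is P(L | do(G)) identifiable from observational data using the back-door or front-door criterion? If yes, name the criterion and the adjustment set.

P(L|do(G)): backdoor, adjust for {Q, X}.

desc(G)\{G}={L}; candidates ⊆ {D,Q,X}.
size 0: {}; under {} G still reaches {D,L,Q,X} ∋ L.
size 1: {D}, {Q}, {X}; under {D} G still reaches {L,Q,X} ∋ L.
{Q,X}: G⊥L given {Q,X} in G with G→· removed — back-door holds.
P(L|do(G)) = Σ_{Q,X} P(L|G,Q,X)·P(Q,X).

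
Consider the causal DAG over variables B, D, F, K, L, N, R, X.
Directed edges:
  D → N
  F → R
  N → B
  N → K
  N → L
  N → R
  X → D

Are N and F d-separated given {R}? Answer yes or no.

No — N and F are d-connected given {R}.

Bayes-Ball from N | {R} reaches {B,D,F,K,L,X}.
F ∈ reach(N|{R}) ⇒ N ⊥̸ F | {R}.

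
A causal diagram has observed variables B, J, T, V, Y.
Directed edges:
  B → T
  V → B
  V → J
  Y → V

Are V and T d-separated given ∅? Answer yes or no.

No — V and T are d-connected given ∅.

Bayes-Ball from V | ∅ reaches {B,J,T,Y}.
T ∈ reach(V|∅) ⇒ V ⊥̸ T | ∅.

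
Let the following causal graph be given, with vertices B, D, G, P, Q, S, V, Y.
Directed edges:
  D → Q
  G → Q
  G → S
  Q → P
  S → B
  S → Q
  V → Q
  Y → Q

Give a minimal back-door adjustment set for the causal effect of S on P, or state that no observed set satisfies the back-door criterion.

S→P: minimal back-door set {G}.

desc(S)\{S}={B,P,Q}; candidates ⊆ {D,G,V,Y}.
size 0: {}; under {} S still reaches {G,P,Q} ∋ P.
{G}: S⊥P given {G} in G with S→· removed — back-door holds.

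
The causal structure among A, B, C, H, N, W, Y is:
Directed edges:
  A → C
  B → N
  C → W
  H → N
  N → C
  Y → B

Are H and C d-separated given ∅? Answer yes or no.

Bayes-Ball from H | ∅ reaches {C,N,W}.
C ∈ reach(H|∅) ⇒ H ⊥̸ C | ∅.

No — H and C are d-connected given ∅.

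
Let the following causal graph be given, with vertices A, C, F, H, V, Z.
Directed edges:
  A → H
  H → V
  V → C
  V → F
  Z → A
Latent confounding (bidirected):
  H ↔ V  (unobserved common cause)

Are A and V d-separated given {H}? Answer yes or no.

Bayes-Ball from A | {H} reaches {C,F,V,Z}.
V ∈ reach(A|{H}) ⇒ A ⊥̸ V | {H}.

No — A and V are d-connected given {H}.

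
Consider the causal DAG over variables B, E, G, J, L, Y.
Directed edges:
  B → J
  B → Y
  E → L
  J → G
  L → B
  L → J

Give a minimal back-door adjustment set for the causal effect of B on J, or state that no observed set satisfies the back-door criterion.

desc(B)\{B}={G,J,Y}; candidates ⊆ {E,L}.
size 0: {}; under {} B still reaches {E,G,J,L} ∋ J.
{L}: B⊥J given {L} in G with B→· removed — back-door holds.

B→J: minimal back-door set {L}.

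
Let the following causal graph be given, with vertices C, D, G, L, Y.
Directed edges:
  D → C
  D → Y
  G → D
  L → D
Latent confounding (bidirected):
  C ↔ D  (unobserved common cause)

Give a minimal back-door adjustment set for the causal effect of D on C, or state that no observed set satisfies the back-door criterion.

D→C: no observed back-door set.

desc(D)\{D}={C,Y}; candidates ⊆ {G,L}.
D↔C: latent back-door arc(s) into D.
size 0: {}; under {} D still reaches {C,G,L} ∋ C.
size 1: {G}, {L}; under {G} D still reaches {C,L} ∋ C.
size 2: {G,L}; under {G,L} D still reaches {C} ∋ C.
D↔C cannot be blocked by any observed set — no back-door set.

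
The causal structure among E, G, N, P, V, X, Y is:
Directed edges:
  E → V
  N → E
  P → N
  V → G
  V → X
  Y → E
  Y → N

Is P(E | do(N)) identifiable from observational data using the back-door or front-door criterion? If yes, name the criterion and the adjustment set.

P(E|do(N)): backdoor, adjust for {Y}.

desc(N)\{N}={E,G,V,X}; candidates ⊆ {P,Y}.
size 0: {}; under {} N still reaches {E,G,P,V,X,Y} ∋ E.
{Y}: N⊥E given {Y} in G with N→· removed — back-door holds.
P(E|do(N)) = Σ_{Y} P(E|N,Y)·P(Y).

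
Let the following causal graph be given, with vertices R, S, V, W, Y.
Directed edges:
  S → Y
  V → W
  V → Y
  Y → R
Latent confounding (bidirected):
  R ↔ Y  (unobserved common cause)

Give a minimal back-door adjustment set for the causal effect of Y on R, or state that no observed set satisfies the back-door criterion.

Y→R: no observed back-door set.

desc(Y)\{Y}={R}; candidates ⊆ {S,V,W}.
Y↔R: latent back-door arc(s) into Y.
size 0: {}; under {} Y still reaches {R,S,V,W} ∋ R.
size 1: {S}, {V}, {W}; under {S} Y still reaches {R,V,W} ∋ R.
size 2: {S,V}, {S,W}, {V,W}; under {S,V} Y still reaches {R} ∋ R.
Y↔R cannot be blocked by any observed set — no back-door set.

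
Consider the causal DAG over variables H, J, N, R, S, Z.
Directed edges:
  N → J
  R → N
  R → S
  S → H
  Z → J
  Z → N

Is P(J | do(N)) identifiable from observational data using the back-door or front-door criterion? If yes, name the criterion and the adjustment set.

P(J|do(N)): backdoor, adjust for {Z}.

desc(N)\{N}={J}; candidates ⊆ {H,R,S,Z}.
size 0: {}; under {} N still reaches {H,J,R,S,Z} ∋ J.
{Z}: N⊥J given {Z} in G with N→· removed — back-door holds.
P(J|do(N)) = Σ_{Z} P(J|N,Z)·P(Z).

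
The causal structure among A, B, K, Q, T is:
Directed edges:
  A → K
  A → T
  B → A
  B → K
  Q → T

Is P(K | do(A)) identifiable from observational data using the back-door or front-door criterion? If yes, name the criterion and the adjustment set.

P(K|do(A)): backdoor, adjust for {B}.

desc(A)\{A}={K,T}; candidates ⊆ {B,Q}.
size 0: {}; under {} A still reaches {B,K} ∋ K.
{B}: A⊥K given {B} in G with A→· removed — back-door holds.
P(K|do(A)) = Σ_{B} P(K|A,B)·P(B).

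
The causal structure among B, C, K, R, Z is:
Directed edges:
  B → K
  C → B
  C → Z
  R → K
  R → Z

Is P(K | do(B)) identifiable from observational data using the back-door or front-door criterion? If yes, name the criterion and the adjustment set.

P(K|do(B)): backdoor, adjust for ∅.

desc(B)\{B}={K}; candidates ⊆ {C,R,Z}.
∅: B⊥K given ∅ in G with B→· removed — back-door holds.
P(K|do(B)) = P(K|B) — no adjustment needed.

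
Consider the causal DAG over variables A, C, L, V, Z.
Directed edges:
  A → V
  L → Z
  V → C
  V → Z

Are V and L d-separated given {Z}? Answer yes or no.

No — V and L are d-connected given {Z}.

Bayes-Ball from V | {Z} reaches {A,C,L}.
L ∈ reach(V|{Z}) ⇒ V ⊥̸ L | {Z}.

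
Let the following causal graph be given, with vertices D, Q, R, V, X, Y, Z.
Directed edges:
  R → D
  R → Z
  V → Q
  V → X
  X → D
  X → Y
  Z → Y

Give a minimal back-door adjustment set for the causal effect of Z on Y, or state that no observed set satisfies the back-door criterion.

Z→Y: minimal back-door set ∅.

desc(Z)\{Z}={Y}; candidates ⊆ {D,Q,R,V,X}.
∅: Z⊥Y given ∅ in G with Z→· removed — back-door holds.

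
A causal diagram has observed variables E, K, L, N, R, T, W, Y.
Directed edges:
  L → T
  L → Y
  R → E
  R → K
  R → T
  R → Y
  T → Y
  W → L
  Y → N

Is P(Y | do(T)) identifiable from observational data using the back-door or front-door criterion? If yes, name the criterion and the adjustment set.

P(Y|do(T)): backdoor, adjust for {L, R}.

desc(T)\{T}={N,Y}; candidates ⊆ {E,K,L,R,W}.
size 0: {}; under {} T still reaches {E,K,L,N,R,W,Y} ∋ Y.
size 1: {E}, {K}, {L} …(+2); under {E} T still reaches {K,L,N,R,W,Y} ∋ Y.
{L,R}: T⊥Y given {L,R} in G with T→· removed — back-door holds.
P(Y|do(T)) = Σ_{L,R} P(Y|T,L,R)·P(L,R).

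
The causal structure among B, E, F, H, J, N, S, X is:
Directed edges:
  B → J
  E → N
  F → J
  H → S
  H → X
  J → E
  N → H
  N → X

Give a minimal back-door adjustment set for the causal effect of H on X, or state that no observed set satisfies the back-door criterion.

desc(H)\{H}={S,X}; candidates ⊆ {B,E,F,J,N}.
size 0: {}; under {} H still reaches {B,E,F,J,N,X} ∋ X.
{N}: H⊥X given {N} in G with H→· removed — back-door holds.

H→X: minimal back-door set {N}.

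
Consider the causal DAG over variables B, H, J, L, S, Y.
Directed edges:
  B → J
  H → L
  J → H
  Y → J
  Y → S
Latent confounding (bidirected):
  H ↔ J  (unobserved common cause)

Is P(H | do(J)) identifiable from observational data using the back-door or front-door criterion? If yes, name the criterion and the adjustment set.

desc(J)\{J}={H,L}; candidates ⊆ {B,S,Y}.
J↔H: latent back-door arc(s) into J.
size 0: {}; under {} J still reaches {B,H,L,S,Y} ∋ H.
size 1: {B}, {S}, {Y}; under {B} J still reaches {H,L,S,Y} ∋ H.
size 2: {B,S}, {B,Y}, {S,Y}; under {B,S} J still reaches {H,L,Y} ∋ H.
J↔H cannot be blocked by any observed set — no back-door set.
No mediator lies on a directed J→…→H path.
Neither criterion identifies P(H|do(J)) in this graph.

P(H|do(J)): not identifiable (no BD/FD set).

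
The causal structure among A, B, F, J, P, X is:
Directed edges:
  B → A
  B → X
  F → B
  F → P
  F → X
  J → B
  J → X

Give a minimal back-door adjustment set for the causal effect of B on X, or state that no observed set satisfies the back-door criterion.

B→X: minimal back-door set {F, J}.

desc(B)\{B}={A,X}; candidates ⊆ {F,J,P}.
size 0: {}; under {} B still reaches {F,J,P,X} ∋ X.
size 1: {F}, {J}, {P}; under {F} B still reaches {J,X} ∋ X.
{F,J}: B⊥X given {F,J} in G with B→· removed — back-door holds.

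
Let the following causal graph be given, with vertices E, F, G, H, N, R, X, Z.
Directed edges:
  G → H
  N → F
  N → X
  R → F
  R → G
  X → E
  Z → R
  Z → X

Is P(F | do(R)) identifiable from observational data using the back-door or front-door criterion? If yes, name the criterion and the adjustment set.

desc(R)\{R}={F,G,H}; candidates ⊆ {E,N,X,Z}.
∅: R⊥F given ∅ in G with R→· removed — back-door holds.
P(F|do(R)) = P(F|R) — no adjustment needed.

P(F|do(R)): backdoor, adjust for ∅.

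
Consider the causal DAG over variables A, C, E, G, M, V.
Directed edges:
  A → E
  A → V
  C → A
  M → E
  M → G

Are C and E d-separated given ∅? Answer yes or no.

Bayes-Ball from C | ∅ reaches {A,E,V}.
E ∈ reach(C|∅) ⇒ C ⊥̸ E | ∅.

No — C and E are d-connected given ∅.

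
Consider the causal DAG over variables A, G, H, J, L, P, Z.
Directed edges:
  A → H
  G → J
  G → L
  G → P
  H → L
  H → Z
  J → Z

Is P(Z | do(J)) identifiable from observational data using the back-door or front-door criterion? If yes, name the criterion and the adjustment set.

P(Z|do(J)): backdoor, adjust for ∅.

desc(J)\{J}={Z}; candidates ⊆ {A,G,H,L,P}.
∅: J⊥Z given ∅ in G with J→· removed — back-door holds.
P(Z|do(J)) = P(Z|J) — no adjustment needed.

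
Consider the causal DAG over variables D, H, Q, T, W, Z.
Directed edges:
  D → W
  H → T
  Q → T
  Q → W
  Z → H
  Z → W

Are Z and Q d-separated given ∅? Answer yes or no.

Yes — Z ⊥ Q | ∅.

Bayes-Ball from Z | ∅ reaches {H,T,W}.
Q ∉ reach(Z|∅) ⇒ Z ⊥ Q | ∅.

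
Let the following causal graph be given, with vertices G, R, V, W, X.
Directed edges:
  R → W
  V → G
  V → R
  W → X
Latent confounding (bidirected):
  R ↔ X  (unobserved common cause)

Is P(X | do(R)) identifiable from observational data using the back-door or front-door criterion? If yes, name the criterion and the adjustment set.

P(X|do(R)): frontdoor, adjust for {W}.

desc(R)\{R}={W,X}; candidates ⊆ {G,V}.
R↔X: latent back-door arc(s) into R.
size 0: {}; under {} R still reaches {G,V,X} ∋ X.
size 1: {G}, {V}; under {G} R still reaches {V,X} ∋ X.
size 2: {G,V}; under {G,V} R still reaches {X} ∋ X.
R↔X cannot be blocked by any observed set — no back-door set.
{W}: (i) intercepts every directed R→X path; (ii) no back-door R→{W}; (iii) {R} blocks every back-door {W}→X. Front-door holds.
P(X|do(R)) = Σ_{W} P(W|R) Σ_{R'} P(X|W,R')P(R').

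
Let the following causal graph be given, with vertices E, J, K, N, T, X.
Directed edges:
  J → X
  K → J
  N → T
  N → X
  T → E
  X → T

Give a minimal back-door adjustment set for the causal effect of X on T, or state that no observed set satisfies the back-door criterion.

X→T: minimal back-door set {N}.

desc(X)\{X}={E,T}; candidates ⊆ {J,K,N}.
size 0: {}; under {} X still reaches {E,J,K,N,T} ∋ T.
{N}: X⊥T given {N} in G with X→· removed — back-door holds.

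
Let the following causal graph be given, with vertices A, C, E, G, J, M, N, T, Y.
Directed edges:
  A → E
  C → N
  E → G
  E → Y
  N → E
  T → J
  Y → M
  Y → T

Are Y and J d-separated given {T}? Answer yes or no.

Yes — Y ⊥ J | {T}.

Bayes-Ball from Y | {T} reaches {A,C,E,G,M,N}.
J ∉ reach(Y|{T}) ⇒ Y ⊥ J | {T}.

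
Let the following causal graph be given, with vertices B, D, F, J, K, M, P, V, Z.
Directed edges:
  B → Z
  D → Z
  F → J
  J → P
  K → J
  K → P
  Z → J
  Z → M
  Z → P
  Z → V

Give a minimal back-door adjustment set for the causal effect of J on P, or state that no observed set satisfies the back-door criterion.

desc(J)\{J}={P}; candidates ⊆ {B,D,F,K,M,V,Z}.
size 0: {}; under {} J still reaches {B,D,F,K,M,P,V,Z} ∋ P.
size 1: {B}, {D}, {F} …(+4); under {B} J still reaches {D,F,K,M,P,V,Z} ∋ P.
{K,Z}: J⊥P given {K,Z} in G with J→· removed — back-door holds.

J→P: minimal back-door set {K, Z}.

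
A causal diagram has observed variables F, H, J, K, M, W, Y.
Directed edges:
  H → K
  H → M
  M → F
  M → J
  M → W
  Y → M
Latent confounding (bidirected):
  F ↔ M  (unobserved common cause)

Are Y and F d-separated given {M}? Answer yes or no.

No — Y and F are d-connected given {M}.

Bayes-Ball from Y | {M} reaches {F,H,K}.
F ∈ reach(Y|{M}) ⇒ Y ⊥̸ F | {M}.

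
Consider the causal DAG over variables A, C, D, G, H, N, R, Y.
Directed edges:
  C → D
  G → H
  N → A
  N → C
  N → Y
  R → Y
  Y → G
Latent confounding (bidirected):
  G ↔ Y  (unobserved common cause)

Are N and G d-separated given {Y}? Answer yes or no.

Bayes-Ball from N | {Y} reaches {A,C,D,G,H,R}.
G ∈ reach(N|{Y}) ⇒ N ⊥̸ G | {Y}.

No — N and G are d-connected given {Y}.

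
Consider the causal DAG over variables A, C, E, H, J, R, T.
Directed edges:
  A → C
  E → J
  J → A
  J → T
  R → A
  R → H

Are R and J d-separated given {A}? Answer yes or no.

Bayes-Ball from R | {A} reaches {E,H,J,T}.
J ∈ reach(R|{A}) ⇒ R ⊥̸ J | {A}.

No — R and J are d-connected given {A}.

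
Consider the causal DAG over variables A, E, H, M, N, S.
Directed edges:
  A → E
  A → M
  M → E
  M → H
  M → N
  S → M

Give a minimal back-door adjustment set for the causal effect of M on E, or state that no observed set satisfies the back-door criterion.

M→E: minimal back-door set {A}.

desc(M)\{M}={E,H,N}; candidates ⊆ {A,S}.
size 0: {}; under {} M still reaches {A,E,S} ∋ E.
{A}: M⊥E given {A} in G with M→· removed — back-door holds.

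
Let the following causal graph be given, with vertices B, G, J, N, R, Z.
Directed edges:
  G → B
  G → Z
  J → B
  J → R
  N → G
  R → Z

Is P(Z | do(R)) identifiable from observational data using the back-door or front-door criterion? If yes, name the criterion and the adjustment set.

P(Z|do(R)): backdoor, adjust for ∅.

desc(R)\{R}={Z}; candidates ⊆ {B,G,J,N}.
∅: R⊥Z given ∅ in G with R→· removed — back-door holds.
P(Z|do(R)) = P(Z|R) — no adjustment needed.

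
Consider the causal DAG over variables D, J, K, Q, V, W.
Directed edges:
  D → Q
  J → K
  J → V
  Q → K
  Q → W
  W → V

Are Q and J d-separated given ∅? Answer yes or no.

Bayes-Ball from Q | ∅ reaches {D,K,V,W}.
J ∉ reach(Q|∅) ⇒ Q ⊥ J | ∅.

Yes — Q ⊥ J | ∅.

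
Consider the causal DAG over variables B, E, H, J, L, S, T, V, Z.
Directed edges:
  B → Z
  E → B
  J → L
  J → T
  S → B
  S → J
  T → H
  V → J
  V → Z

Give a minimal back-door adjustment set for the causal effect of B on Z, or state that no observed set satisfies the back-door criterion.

desc(B)\{B}={Z}; candidates ⊆ {E,H,J,L,S,T,V}.
∅: B⊥Z given ∅ in G with B→· removed — back-door holds.

B→Z: minimal back-door set ∅.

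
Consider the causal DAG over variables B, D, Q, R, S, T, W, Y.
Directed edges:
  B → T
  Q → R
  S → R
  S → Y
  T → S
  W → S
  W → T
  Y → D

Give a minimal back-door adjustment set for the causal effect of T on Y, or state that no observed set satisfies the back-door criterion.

desc(T)\{T}={D,R,S,Y}; candidates ⊆ {B,Q,W}.
size 0: {}; under {} T still reaches {B,D,R,S,W,Y} ∋ Y.
{W}: T⊥Y given {W} in G with T→· removed — back-door holds.

T→Y: minimal back-door set {W}.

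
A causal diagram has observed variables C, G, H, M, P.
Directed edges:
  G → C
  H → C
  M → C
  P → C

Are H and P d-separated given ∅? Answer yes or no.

Yes — H ⊥ P | ∅.

Bayes-Ball from H | ∅ reaches {C}.
P ∉ reach(H|∅) ⇒ H ⊥ P | ∅.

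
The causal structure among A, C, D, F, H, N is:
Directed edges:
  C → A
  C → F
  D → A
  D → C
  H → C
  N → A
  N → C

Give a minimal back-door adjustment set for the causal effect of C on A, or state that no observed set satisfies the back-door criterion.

desc(C)\{C}={A,F}; candidates ⊆ {D,H,N}.
size 0: {}; under {} C still reaches {A,D,H,N} ∋ A.
size 1: {D}, {H}, {N}; under {D} C still reaches {A,H,N} ∋ A.
{D,N}: C⊥A given {D,N} in G with C→· removed — back-door holds.

C→A: minimal back-door set {D, N}.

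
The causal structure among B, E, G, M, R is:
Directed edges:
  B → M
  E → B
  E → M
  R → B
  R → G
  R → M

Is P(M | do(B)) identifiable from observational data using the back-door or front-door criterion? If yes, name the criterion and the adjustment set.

desc(B)\{B}={M}; candidates ⊆ {E,G,R}.
size 0: {}; under {} B still reaches {E,G,M,R} ∋ M.
size 1: {E}, {G}, {R}; under {E} B still reaches {G,M,R} ∋ M.
{E,R}: B⊥M given {E,R} in G with B→· removed — back-door holds.
P(M|do(B)) = Σ_{E,R} P(M|B,E,R)·P(E,R).

P(M|do(B)): backdoor, adjust for {E, R}.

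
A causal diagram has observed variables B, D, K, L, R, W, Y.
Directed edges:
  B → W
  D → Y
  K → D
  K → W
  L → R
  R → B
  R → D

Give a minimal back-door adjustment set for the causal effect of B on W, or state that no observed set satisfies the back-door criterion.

desc(B)\{B}={W}; candidates ⊆ {D,K,L,R,Y}.
∅: B⊥W given ∅ in G with B→· removed — back-door holds.

B→W: minimal back-door set ∅.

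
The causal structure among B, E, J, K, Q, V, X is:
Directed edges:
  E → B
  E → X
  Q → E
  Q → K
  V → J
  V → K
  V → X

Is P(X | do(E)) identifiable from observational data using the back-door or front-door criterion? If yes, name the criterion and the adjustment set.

P(X|do(E)): backdoor, adjust for ∅.

desc(E)\{E}={B,X}; candidates ⊆ {J,K,Q,V}.
∅: E⊥X given ∅ in G with E→· removed — back-door holds.
P(X|do(E)) = P(X|E) — no adjustment needed.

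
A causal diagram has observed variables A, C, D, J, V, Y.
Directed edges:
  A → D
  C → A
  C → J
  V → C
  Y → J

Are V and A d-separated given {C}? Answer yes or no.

Bayes-Ball from V | {C} reaches ∅.
A ∉ reach(V|{C}) ⇒ V ⊥ A | {C}.

Yes — V ⊥ A | {C}.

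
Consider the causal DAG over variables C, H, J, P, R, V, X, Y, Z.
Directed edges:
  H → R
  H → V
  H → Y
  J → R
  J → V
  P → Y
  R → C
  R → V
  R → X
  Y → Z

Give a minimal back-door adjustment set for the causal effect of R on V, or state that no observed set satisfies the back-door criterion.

R→V: minimal back-door set {H, J}.

desc(R)\{R}={C,V,X}; candidates ⊆ {H,J,P,Y,Z}.
size 0: {}; under {} R still reaches {H,J,V,Y,Z} ∋ V.
size 1: {H}, {J}, {P} …(+2); under {H} R still reaches {J,V} ∋ V.
{H,J}: R⊥V given {H,J} in G with R→· removed — back-door holds.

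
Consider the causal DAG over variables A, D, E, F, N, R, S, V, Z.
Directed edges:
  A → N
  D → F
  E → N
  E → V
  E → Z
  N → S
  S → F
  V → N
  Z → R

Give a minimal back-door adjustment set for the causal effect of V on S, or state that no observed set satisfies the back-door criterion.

desc(V)\{V}={F,N,S}; candidates ⊆ {A,D,E,R,Z}.
size 0: {}; under {} V still reaches {E,F,N,R,S,Z} ∋ S.
{E}: V⊥S given {E} in G with V→· removed — back-door holds.

V→S: minimal back-door set {E}.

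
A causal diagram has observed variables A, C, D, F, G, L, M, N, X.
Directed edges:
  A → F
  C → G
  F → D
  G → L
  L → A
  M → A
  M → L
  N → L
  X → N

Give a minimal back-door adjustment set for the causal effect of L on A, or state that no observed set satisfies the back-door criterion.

L→A: minimal back-door set {M}.

desc(L)\{L}={A,D,F}; candidates ⊆ {C,G,M,N,X}.
size 0: {}; under {} L still reaches {A,C,D,F,G,M,N,X} ∋ A.
{M}: L⊥A given {M} in G with L→· removed — back-door holds.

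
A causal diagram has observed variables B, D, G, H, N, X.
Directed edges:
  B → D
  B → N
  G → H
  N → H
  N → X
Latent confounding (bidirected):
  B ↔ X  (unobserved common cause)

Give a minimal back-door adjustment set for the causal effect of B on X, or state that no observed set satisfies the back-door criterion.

B→X: no observed back-door set.

desc(B)\{B}={D,H,N,X}; candidates ⊆ {G}.
B↔X: latent back-door arc(s) into B.
size 0: {}; under {} B still reaches {X} ∋ X.
size 1: {G}; under {G} B still reaches {X} ∋ X.
B↔X cannot be blocked by any observed set — no back-door set.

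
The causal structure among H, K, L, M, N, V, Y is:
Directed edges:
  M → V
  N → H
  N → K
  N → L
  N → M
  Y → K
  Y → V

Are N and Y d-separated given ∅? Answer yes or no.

Bayes-Ball from N | ∅ reaches {H,K,L,M,V}.
Y ∉ reach(N|∅) ⇒ N ⊥ Y | ∅.

Yes — N ⊥ Y | ∅.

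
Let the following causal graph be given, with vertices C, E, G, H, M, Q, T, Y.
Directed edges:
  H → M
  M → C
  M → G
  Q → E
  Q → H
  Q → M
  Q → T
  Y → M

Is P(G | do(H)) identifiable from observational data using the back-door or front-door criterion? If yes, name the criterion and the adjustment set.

desc(H)\{H}={C,G,M}; candidates ⊆ {E,Q,T,Y}.
size 0: {}; under {} H still reaches {C,E,G,M,Q,T} ∋ G.
{Q}: H⊥G given {Q} in G with H→· removed — back-door holds.
P(G|do(H)) = Σ_{Q} P(G|H,Q)·P(Q).

P(G|do(H)): backdoor, adjust for {Q}.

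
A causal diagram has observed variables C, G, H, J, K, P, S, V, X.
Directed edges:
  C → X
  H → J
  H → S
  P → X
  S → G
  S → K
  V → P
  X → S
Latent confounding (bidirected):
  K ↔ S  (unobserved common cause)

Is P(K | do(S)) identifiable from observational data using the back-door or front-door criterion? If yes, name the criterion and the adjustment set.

P(K|do(S)): not identifiable (no BD/FD set).

desc(S)\{S}={G,K}; candidates ⊆ {C,H,J,P,V,X}.
S↔K: latent back-door arc(s) into S.
size 0: {}; under {} S still reaches {C,H,J,K,P,V,X} ∋ K.
size 1: {C}, {H}, {J} …(+3); under {C} S still reaches {H,J,K,P,V,X} ∋ K.
size 2: {C,H}, {C,J}, {C,P} …(+12); under {C,H} S still reaches {K,P,V,X} ∋ K.
S↔K cannot be blocked by any observed set — no back-door set.
No mediator lies on a directed S→…→K path.
Neither criterion identifies P(K|do(S)) in this graph.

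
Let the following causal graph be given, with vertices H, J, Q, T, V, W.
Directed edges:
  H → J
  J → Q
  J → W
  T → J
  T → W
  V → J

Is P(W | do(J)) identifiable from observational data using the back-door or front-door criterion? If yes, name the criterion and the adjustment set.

P(W|do(J)): backdoor, adjust for {T}.

desc(J)\{J}={Q,W}; candidates ⊆ {H,T,V}.
size 0: {}; under {} J still reaches {H,T,V,W} ∋ W.
{T}: J⊥W given {T} in G with J→· removed — back-door holds.
P(W|do(J)) = Σ_{T} P(W|J,T)·P(T).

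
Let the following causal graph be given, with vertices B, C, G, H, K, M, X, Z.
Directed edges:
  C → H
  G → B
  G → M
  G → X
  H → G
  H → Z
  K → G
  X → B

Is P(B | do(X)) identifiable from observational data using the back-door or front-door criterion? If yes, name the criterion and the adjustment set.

P(B|do(X)): backdoor, adjust for {G}.

desc(X)\{X}={B}; candidates ⊆ {C,G,H,K,M,Z}.
size 0: {}; under {} X still reaches {B,C,G,H,K,M,Z} ∋ B.
{G}: X⊥B given {G} in G with X→· removed — back-door holds.
P(B|do(X)) = Σ_{G} P(B|X,G)·P(G).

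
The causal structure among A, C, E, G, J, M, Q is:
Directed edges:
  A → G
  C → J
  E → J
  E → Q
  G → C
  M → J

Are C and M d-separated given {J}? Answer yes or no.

No — C and M are d-connected given {J}.

Bayes-Ball from C | {J} reaches {A,E,G,M,Q}.
M ∈ reach(C|{J}) ⇒ C ⊥̸ M | {J}.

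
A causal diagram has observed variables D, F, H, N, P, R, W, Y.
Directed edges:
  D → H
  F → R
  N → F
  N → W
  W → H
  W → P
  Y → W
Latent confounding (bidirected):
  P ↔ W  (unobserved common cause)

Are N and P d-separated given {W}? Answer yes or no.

Bayes-Ball from N | {W} reaches {F,P,R,Y}.
P ∈ reach(N|{W}) ⇒ N ⊥̸ P | {W}.

No — N and P are d-connected given {W}.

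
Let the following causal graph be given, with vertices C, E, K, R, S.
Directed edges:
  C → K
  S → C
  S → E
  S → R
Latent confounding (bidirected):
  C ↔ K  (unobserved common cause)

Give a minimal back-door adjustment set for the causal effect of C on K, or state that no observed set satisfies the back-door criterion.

desc(C)\{C}={K}; candidates ⊆ {E,R,S}.
C↔K: latent back-door arc(s) into C.
size 0: {}; under {} C still reaches {E,K,R,S} ∋ K.
size 1: {E}, {R}, {S}; under {E} C still reaches {K,R,S} ∋ K.
size 2: {E,R}, {E,S}, {R,S}; under {E,R} C still reaches {K,S} ∋ K.
C↔K cannot be blocked by any observed set — no back-door set.

C→K: no observed back-door set.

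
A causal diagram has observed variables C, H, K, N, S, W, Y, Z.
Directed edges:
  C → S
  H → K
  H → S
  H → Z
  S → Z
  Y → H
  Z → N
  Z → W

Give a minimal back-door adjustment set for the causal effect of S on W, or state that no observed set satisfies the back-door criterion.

desc(S)\{S}={N,W,Z}; candidates ⊆ {C,H,K,Y}.
size 0: {}; under {} S still reaches {C,H,K,N,W,Y,Z} ∋ W.
{H}: S⊥W given {H} in G with S→· removed — back-door holds.

S→W: minimal back-door set {H}.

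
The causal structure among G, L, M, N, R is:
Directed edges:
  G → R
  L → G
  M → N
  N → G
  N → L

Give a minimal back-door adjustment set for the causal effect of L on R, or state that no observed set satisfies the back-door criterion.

desc(L)\{L}={G,R}; candidates ⊆ {M,N}.
size 0: {}; under {} L still reaches {G,M,N,R} ∋ R.
{N}: L⊥R given {N} in G with L→· removed — back-door holds.

L→R: minimal back-door set {N}.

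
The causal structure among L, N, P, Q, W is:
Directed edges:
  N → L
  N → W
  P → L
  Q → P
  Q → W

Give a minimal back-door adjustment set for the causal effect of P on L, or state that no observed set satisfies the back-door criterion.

P→L: minimal back-door set ∅.

desc(P)\{P}={L}; candidates ⊆ {N,Q,W}.
∅: P⊥L given ∅ in G with P→· removed — back-door holds.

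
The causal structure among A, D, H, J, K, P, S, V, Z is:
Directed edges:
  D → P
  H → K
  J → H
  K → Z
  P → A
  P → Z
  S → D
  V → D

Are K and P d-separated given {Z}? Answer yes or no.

No — K and P are d-connected given {Z}.

Bayes-Ball from K | {Z} reaches {A,D,H,J,P,S,V}.
P ∈ reach(K|{Z}) ⇒ K ⊥̸ P | {Z}.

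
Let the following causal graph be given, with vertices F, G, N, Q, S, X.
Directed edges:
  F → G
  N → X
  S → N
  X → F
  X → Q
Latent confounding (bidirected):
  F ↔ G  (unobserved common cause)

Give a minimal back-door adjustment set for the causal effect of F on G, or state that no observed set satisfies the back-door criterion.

desc(F)\{F}={G}; candidates ⊆ {N,Q,S,X}.
F↔G: latent back-door arc(s) into F.
size 0: {}; under {} F still reaches {G,N,Q,S,X} ∋ G.
size 1: {N}, {Q}, {S} …(+1); under {N} F still reaches {G,Q,X} ∋ G.
size 2: {N,Q}, {N,S}, {N,X} …(+3); under {N,Q} F still reaches {G,X} ∋ G.
F↔G cannot be blocked by any observed set — no back-door set.

F→G: no observed back-door set.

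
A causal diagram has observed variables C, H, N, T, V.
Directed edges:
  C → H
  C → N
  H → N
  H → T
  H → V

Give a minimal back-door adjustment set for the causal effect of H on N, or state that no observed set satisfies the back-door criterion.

H→N: minimal back-door set {C}.

desc(H)\{H}={N,T,V}; candidates ⊆ {C}.
size 0: {}; under {} H still reaches {C,N} ∋ N.
{C}: H⊥N given {C} in G with H→· removed — back-door holds.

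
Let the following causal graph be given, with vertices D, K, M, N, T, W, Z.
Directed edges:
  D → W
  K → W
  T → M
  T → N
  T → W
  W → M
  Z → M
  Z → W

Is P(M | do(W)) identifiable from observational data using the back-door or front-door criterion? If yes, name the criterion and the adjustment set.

desc(W)\{W}={M}; candidates ⊆ {D,K,N,T,Z}.
size 0: {}; under {} W still reaches {D,K,M,N,T,Z} ∋ M.
size 1: {D}, {K}, {N} …(+2); under {D} W still reaches {K,M,N,T,Z} ∋ M.
{T,Z}: W⊥M given {T,Z} in G with W→· removed — back-door holds.
P(M|do(W)) = Σ_{T,Z} P(M|W,T,Z)·P(T,Z).

P(M|do(W)): backdoor, adjust for {T, Z}.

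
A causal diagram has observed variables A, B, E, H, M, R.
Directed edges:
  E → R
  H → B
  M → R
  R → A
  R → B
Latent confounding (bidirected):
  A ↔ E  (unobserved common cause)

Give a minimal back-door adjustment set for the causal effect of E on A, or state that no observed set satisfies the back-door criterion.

E→A: no observed back-door set.

desc(E)\{E}={A,B,R}; candidates ⊆ {H,M}.
E↔A: latent back-door arc(s) into E.
size 0: {}; under {} E still reaches {A} ∋ A.
size 1: {H}, {M}; under {H} E still reaches {A} ∋ A.
size 2: {H,M}; under {H,M} E still reaches {A} ∋ A.
E↔A cannot be blocked by any observed set — no back-door set.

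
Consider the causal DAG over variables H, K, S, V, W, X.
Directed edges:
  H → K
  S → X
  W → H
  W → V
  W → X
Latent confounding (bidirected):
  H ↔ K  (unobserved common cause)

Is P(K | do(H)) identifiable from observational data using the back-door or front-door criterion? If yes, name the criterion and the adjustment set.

desc(H)\{H}={K}; candidates ⊆ {S,V,W,X}.
H↔K: latent back-door arc(s) into H.
size 0: {}; under {} H still reaches {K,V,W,X} ∋ K.
size 1: {S}, {V}, {W} …(+1); under {S} H still reaches {K,V,W,X} ∋ K.
size 2: {S,V}, {S,W}, {S,X} …(+3); under {S,V} H still reaches {K,W,X} ∋ K.
H↔K cannot be blocked by any observed set — no back-door set.
No mediator lies on a directed H→…→K path.
Neither criterion identifies P(K|do(H)) in this graph.

P(K|do(H)): not identifiable (no BD/FD set).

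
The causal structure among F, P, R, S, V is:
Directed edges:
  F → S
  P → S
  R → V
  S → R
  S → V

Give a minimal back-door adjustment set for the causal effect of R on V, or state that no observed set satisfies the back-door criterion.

desc(R)\{R}={V}; candidates ⊆ {F,P,S}.
size 0: {}; under {} R still reaches {F,P,S,V} ∋ V.
{S}: R⊥V given {S} in G with R→· removed — back-door holds.

R→V: minimal back-door set {S}.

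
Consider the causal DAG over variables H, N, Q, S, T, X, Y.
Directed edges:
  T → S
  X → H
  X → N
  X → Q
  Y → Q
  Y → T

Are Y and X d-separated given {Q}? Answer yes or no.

No — Y and X are d-connected given {Q}.

Bayes-Ball from Y | {Q} reaches {H,N,S,T,X}.
X ∈ reach(Y|{Q}) ⇒ Y ⊥̸ X | {Q}.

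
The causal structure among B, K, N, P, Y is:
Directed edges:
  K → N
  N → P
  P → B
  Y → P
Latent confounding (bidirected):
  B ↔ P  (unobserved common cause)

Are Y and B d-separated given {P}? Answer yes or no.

No — Y and B are d-connected given {P}.

Bayes-Ball from Y | {P} reaches {B,K,N}.
B ∈ reach(Y|{P}) ⇒ Y ⊥̸ B | {P}.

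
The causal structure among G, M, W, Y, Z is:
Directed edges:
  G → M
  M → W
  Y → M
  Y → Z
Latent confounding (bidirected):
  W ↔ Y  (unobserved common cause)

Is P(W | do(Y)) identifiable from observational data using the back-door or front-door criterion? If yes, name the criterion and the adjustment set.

desc(Y)\{Y}={M,W,Z}; candidates ⊆ {G}.
Y↔W: latent back-door arc(s) into Y.
size 0: {}; under {} Y still reaches {W} ∋ W.
size 1: {G}; under {G} Y still reaches {W} ∋ W.
Y↔W cannot be blocked by any observed set — no back-door set.
{M}: (i) intercepts every directed Y→W path; (ii) no back-door Y→{M}; (iii) {Y} blocks every back-door {M}→W. Front-door holds.
P(W|do(Y)) = Σ_{M} P(M|Y) Σ_{Y'} P(W|M,Y')P(Y').

P(W|do(Y)): frontdoor, adjust for {M}.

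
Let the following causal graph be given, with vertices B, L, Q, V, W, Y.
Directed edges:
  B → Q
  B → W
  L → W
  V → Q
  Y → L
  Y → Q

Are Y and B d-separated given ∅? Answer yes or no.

Bayes-Ball from Y | ∅ reaches {L,Q,W}.
B ∉ reach(Y|∅) ⇒ Y ⊥ B | ∅.

Yes — Y ⊥ B | ∅.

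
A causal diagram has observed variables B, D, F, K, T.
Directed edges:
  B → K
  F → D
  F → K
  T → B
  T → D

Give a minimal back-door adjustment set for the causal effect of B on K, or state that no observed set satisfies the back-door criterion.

B→K: minimal back-door set ∅.

desc(B)\{B}={K}; candidates ⊆ {D,F,T}.
∅: B⊥K given ∅ in G with B→· removed — back-door holds.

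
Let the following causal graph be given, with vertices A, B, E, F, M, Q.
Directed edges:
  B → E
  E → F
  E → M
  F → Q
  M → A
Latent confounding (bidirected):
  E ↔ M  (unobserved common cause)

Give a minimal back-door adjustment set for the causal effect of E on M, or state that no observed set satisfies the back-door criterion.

desc(E)\{E}={A,F,M,Q}; candidates ⊆ {B}.
E↔M: latent back-door arc(s) into E.
size 0: {}; under {} E still reaches {A,B,M} ∋ M.
size 1: {B}; under {B} E still reaches {A,M} ∋ M.
E↔M cannot be blocked by any observed set — no back-door set.

E→M: no observed back-door set.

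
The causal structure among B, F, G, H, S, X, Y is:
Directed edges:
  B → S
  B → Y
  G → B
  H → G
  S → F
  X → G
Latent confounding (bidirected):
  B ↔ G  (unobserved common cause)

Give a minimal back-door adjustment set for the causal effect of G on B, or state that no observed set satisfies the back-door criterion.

desc(G)\{G}={B,F,S,Y}; candidates ⊆ {H,X}.
G↔B: latent back-door arc(s) into G.
size 0: {}; under {} G still reaches {B,F,H,S,X,Y} ∋ B.
size 1: {H}, {X}; under {H} G still reaches {B,F,S,X,Y} ∋ B.
size 2: {H,X}; under {H,X} G still reaches {B,F,S,Y} ∋ B.
G↔B cannot be blocked by any observed set — no back-door set.

G→B: no observed back-door set.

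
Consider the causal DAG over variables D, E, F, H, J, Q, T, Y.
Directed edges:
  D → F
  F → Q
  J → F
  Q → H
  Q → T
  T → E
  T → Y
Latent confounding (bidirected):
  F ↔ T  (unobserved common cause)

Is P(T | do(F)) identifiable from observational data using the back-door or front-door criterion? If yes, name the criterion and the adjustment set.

desc(F)\{F}={E,H,Q,T,Y}; candidates ⊆ {D,J}.
F↔T: latent back-door arc(s) into F.
size 0: {}; under {} F still reaches {D,E,J,T,Y} ∋ T.
size 1: {D}, {J}; under {D} F still reaches {E,J,T,Y} ∋ T.
size 2: {D,J}; under {D,J} F still reaches {E,T,Y} ∋ T.
F↔T cannot be blocked by any observed set — no back-door set.
{Q}: (i) intercepts every directed F→T path; (ii) no back-door F→{Q}; (iii) {F} blocks every back-door {Q}→T. Front-door holds.
P(T|do(F)) = Σ_{Q} P(Q|F) Σ_{F'} P(T|Q,F')P(F').

P(T|do(F)): frontdoor, adjust for {Q}.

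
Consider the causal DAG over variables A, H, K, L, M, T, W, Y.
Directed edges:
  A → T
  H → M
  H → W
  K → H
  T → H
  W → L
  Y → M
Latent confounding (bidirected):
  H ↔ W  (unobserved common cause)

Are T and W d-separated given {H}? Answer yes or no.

Bayes-Ball from T | {H} reaches {A,K,L,W}.
W ∈ reach(T|{H}) ⇒ T ⊥̸ W | {H}.

No — T and W are d-connected given {H}.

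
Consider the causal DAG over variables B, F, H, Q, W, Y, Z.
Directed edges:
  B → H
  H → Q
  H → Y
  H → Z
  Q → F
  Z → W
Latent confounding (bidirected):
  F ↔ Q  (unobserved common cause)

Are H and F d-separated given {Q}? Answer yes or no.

Bayes-Ball from H | {Q} reaches {B,F,W,Y,Z}.
F ∈ reach(H|{Q}) ⇒ H ⊥̸ F | {Q}.

No — H and F are d-connected given {Q}.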